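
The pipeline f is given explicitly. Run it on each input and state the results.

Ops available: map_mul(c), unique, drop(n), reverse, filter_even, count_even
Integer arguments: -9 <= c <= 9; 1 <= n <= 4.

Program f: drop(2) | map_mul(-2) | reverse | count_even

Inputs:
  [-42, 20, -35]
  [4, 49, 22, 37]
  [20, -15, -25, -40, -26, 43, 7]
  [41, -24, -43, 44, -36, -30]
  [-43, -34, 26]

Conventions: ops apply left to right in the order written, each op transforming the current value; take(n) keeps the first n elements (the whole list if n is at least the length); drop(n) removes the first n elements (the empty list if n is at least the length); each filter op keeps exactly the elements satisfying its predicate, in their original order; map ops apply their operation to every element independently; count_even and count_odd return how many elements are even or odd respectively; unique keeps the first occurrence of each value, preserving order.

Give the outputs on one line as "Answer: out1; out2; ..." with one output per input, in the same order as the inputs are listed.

1; 2; 5; 4; 1

Execution, op by op:
  [-42, 20, -35] -> [-35] -> [70] -> [70] -> 1
  [4, 49, 22, 37] -> [22, 37] -> [-44, -74] -> [-74, -44] -> 2
  [20, -15, -25, -40, -26, 43, 7] -> [-25, -40, -26, 43, 7] -> [50, 80, 52, -86, -14] -> [-14, -86, 52, 80, 50] -> 5
  [41, -24, -43, 44, -36, -30] -> [-43, 44, -36, -30] -> [86, -88, 72, 60] -> [60, 72, -88, 86] -> 4
  [-43, -34, 26] -> [26] -> [-52] -> [-52] -> 1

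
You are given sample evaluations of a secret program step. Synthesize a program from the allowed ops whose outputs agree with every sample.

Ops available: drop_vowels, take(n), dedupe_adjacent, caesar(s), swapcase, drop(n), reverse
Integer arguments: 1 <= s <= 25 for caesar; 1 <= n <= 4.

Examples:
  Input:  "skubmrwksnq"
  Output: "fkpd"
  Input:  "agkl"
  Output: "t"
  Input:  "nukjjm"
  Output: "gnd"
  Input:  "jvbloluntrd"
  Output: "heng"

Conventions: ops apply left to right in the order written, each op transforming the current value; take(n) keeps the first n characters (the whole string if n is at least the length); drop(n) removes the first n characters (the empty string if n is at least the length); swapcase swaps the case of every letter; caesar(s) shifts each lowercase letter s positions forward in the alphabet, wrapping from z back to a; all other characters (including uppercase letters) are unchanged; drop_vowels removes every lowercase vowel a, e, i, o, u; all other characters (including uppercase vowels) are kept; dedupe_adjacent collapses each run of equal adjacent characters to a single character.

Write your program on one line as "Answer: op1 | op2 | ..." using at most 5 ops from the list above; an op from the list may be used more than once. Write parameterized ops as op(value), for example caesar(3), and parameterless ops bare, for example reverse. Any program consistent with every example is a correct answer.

reverse | drop(3) | caesar(19) | take(4) | reverse

Check, running the answer program on each example:
  "skubmrwksnq" -> "qnskwrmbuks" -> "kwrmbuks" -> "dpkfundl" -> "dpkf" -> "fkpd"
  "agkl" -> "lkga" -> "a" -> "t" -> "t" -> "t"
  "nukjjm" -> "mjjkun" -> "kun" -> "dng" -> "dng" -> "gnd"
  "jvbloluntrd" -> "drtnulolbvj" -> "nulolbvj" -> "gneheuoc" -> "gneh" -> "heng"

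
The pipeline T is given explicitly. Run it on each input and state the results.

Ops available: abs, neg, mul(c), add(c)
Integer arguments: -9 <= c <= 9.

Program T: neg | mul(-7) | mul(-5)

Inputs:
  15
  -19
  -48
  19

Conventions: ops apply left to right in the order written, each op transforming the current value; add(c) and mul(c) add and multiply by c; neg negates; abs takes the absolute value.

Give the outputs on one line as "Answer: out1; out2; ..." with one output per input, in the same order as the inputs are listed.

-525; 665; 1680; -665

Execution, op by op:
  15 -> -15 -> 105 -> -525
  -19 -> 19 -> -133 -> 665
  -48 -> 48 -> -336 -> 1680
  19 -> -19 -> 133 -> -665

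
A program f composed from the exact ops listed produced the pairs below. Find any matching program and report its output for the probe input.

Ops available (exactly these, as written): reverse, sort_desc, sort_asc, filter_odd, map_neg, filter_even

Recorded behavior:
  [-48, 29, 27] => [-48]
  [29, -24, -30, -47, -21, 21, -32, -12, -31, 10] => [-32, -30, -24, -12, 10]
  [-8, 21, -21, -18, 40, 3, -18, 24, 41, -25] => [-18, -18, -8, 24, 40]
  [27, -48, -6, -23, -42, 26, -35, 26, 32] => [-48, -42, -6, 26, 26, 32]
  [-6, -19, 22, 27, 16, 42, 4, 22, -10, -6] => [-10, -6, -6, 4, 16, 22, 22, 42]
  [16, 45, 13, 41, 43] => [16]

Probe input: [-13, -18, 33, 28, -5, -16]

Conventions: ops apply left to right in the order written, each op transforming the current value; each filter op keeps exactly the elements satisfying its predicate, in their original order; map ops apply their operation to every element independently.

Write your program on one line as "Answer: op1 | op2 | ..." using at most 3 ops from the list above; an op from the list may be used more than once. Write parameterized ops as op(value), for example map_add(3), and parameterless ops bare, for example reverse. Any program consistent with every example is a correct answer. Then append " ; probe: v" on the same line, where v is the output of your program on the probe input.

sort_asc | filter_even ; probe: [-18, -16, 28]

Check, running the answer program on each example:
  [-48, 29, 27] -> [-48, 27, 29] -> [-48]
  [29, -24, -30, -47, -21, 21, -32, -12, -31, 10] -> [-47, -32, -31, -30, -24, -21, -12, 10, 21, 29] -> [-32, -30, -24, -12, 10]
  [-8, 21, -21, -18, 40, 3, -18, 24, 41, -25] -> [-25, -21, -18, -18, -8, 3, 21, 24, 40, 41] -> [-18, -18, -8, 24, 40]
  [27, -48, -6, -23, -42, 26, -35, 26, 32] -> [-48, -42, -35, -23, -6, 26, 26, 27, 32] -> [-48, -42, -6, 26, 26, 32]
  [-6, -19, 22, 27, 16, 42, 4, 22, -10, -6] -> [-19, -10, -6, -6, 4, 16, 22, 22, 27, 42] -> [-10, -6, -6, 4, 16, 22, 22, 42]
  [16, 45, 13, 41, 43] -> [13, 16, 41, 43, 45] -> [16]
  probe: [-13, -18, 33, 28, -5, -16] -> [-18, -16, -13, -5, 28, 33] -> [-18, -16, 28]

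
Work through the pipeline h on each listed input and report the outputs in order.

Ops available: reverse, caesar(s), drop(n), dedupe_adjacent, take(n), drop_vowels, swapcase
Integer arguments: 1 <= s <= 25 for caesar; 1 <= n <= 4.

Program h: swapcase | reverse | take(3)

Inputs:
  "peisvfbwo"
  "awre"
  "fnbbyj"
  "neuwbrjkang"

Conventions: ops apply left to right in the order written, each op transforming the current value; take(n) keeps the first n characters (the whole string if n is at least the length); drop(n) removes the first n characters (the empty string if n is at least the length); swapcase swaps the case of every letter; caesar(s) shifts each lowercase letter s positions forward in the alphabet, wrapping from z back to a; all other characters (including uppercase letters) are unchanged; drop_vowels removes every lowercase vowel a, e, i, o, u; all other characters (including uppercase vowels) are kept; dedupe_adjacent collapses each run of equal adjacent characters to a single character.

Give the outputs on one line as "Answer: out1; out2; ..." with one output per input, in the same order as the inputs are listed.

Execution, op by op:
  "peisvfbwo" -> "PEISVFBWO" -> "OWBFVSIEP" -> "OWB"
  "awre" -> "AWRE" -> "ERWA" -> "ERW"
  "fnbbyj" -> "FNBBYJ" -> "JYBBNF" -> "JYB"
  "neuwbrjkang" -> "NEUWBRJKANG" -> "GNAKJRBWUEN" -> "GNA"

"OWB"; "ERW"; "JYB"; "GNA"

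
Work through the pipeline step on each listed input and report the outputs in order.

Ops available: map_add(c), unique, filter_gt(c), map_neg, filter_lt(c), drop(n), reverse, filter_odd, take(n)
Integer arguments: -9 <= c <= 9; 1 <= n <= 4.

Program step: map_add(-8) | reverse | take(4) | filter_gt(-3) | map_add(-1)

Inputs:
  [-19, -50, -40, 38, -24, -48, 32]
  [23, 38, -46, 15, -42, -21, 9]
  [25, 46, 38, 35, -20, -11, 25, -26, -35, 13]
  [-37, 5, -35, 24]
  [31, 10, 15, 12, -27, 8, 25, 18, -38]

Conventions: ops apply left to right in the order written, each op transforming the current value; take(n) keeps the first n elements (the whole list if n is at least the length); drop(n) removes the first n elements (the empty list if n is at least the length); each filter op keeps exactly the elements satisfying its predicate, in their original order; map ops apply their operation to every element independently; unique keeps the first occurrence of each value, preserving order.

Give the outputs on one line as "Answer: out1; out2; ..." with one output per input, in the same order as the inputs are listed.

Execution, op by op:
  [-19, -50, -40, 38, -24, -48, 32] -> [-27, -58, -48, 30, -32, -56, 24] -> [24, -56, -32, 30, -48, -58, -27] -> [24, -56, -32, 30] -> [24, 30] -> [23, 29]
  [23, 38, -46, 15, -42, -21, 9] -> [15, 30, -54, 7, -50, -29, 1] -> [1, -29, -50, 7, -54, 30, 15] -> [1, -29, -50, 7] -> [1, 7] -> [0, 6]
  [25, 46, 38, 35, -20, -11, 25, -26, -35, 13] -> [17, 38, 30, 27, -28, -19, 17, -34, -43, 5] -> [5, -43, -34, 17, -19, -28, 27, 30, 38, 17] -> [5, -43, -34, 17] -> [5, 17] -> [4, 16]
  [-37, 5, -35, 24] -> [-45, -3, -43, 16] -> [16, -43, -3, -45] -> [16, -43, -3, -45] -> [16] -> [15]
  [31, 10, 15, 12, -27, 8, 25, 18, -38] -> [23, 2, 7, 4, -35, 0, 17, 10, -46] -> [-46, 10, 17, 0, -35, 4, 7, 2, 23] -> [-46, 10, 17, 0] -> [10, 17, 0] -> [9, 16, -1]

[23, 29]; [0, 6]; [4, 16]; [15]; [9, 16, -1]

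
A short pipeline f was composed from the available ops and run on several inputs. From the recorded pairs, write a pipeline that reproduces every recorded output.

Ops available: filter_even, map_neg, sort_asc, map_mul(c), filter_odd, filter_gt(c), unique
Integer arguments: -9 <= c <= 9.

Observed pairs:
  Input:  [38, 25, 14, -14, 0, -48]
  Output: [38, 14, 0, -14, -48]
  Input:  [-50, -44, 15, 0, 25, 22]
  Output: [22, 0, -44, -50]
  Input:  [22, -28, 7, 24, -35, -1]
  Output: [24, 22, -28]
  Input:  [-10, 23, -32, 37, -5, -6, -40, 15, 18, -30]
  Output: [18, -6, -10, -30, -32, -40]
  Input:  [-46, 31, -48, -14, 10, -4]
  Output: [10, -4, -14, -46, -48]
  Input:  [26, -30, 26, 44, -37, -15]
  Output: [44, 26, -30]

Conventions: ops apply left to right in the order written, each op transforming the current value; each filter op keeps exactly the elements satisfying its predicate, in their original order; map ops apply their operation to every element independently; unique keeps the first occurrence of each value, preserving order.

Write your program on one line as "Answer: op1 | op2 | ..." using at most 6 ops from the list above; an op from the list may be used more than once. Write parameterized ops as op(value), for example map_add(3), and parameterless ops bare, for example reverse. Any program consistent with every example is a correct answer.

filter_even | map_neg | sort_asc | unique | map_neg

Check, running the answer program on each example:
  [38, 25, 14, -14, 0, -48] -> [38, 14, -14, 0, -48] -> [-38, -14, 14, 0, 48] -> [-38, -14, 0, 14, 48] -> [-38, -14, 0, 14, 48] -> [38, 14, 0, -14, -48]
  [-50, -44, 15, 0, 25, 22] -> [-50, -44, 0, 22] -> [50, 44, 0, -22] -> [-22, 0, 44, 50] -> [-22, 0, 44, 50] -> [22, 0, -44, -50]
  [22, -28, 7, 24, -35, -1] -> [22, -28, 24] -> [-22, 28, -24] -> [-24, -22, 28] -> [-24, -22, 28] -> [24, 22, -28]
  [-10, 23, -32, 37, -5, -6, -40, 15, 18, -30] -> [-10, -32, -6, -40, 18, -30] -> [10, 32, 6, 40, -18, 30] -> [-18, 6, 10, 30, 32, 40] -> [-18, 6, 10, 30, 32, 40] -> [18, -6, -10, -30, -32, -40]
  [-46, 31, -48, -14, 10, -4] -> [-46, -48, -14, 10, -4] -> [46, 48, 14, -10, 4] -> [-10, 4, 14, 46, 48] -> [-10, 4, 14, 46, 48] -> [10, -4, -14, -46, -48]
  [26, -30, 26, 44, -37, -15] -> [26, -30, 26, 44] -> [-26, 30, -26, -44] -> [-44, -26, -26, 30] -> [-44, -26, 30] -> [44, 26, -30]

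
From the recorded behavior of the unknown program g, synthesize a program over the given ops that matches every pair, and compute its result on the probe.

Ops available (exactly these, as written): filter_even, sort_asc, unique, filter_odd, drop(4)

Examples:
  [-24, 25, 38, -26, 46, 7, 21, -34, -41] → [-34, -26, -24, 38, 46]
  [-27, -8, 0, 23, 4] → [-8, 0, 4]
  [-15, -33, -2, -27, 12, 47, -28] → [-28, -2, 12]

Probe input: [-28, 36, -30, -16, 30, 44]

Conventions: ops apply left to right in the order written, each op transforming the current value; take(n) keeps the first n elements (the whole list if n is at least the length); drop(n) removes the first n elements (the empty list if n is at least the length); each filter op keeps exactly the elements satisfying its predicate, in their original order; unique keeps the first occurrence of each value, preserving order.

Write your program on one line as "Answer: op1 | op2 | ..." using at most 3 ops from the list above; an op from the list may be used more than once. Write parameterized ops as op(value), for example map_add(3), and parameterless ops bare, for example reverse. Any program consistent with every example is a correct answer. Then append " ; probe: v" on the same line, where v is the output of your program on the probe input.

filter_even | sort_asc ; probe: [-30, -28, -16, 30, 36, 44]

Check, running the answer program on each example:
  [-24, 25, 38, -26, 46, 7, 21, -34, -41] -> [-24, 38, -26, 46, -34] -> [-34, -26, -24, 38, 46]
  [-27, -8, 0, 23, 4] -> [-8, 0, 4] -> [-8, 0, 4]
  [-15, -33, -2, -27, 12, 47, -28] -> [-2, 12, -28] -> [-28, -2, 12]
  probe: [-28, 36, -30, -16, 30, 44] -> [-28, 36, -30, -16, 30, 44] -> [-30, -28, -16, 30, 36, 44]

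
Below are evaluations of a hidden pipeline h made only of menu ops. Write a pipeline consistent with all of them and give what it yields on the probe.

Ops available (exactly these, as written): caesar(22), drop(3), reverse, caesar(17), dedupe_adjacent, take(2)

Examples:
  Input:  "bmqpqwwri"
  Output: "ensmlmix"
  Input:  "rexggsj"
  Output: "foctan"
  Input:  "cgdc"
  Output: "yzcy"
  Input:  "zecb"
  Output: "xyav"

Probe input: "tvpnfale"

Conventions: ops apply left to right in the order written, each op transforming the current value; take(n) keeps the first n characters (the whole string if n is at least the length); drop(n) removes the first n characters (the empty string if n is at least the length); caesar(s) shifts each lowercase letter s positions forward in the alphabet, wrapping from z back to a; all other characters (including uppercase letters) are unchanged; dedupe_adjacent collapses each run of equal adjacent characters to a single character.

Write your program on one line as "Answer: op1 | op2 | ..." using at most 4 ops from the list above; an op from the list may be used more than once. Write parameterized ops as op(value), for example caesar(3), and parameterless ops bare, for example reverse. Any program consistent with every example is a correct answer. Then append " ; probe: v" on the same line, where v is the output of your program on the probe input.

dedupe_adjacent | reverse | caesar(22) ; probe: "ahwbjlrp"

Check, running the answer program on each example:
  "bmqpqwwri" -> "bmqpqwri" -> "irwqpqmb" -> "ensmlmix"
  "rexggsj" -> "rexgsj" -> "jsgxer" -> "foctan"
  "cgdc" -> "cgdc" -> "cdgc" -> "yzcy"
  "zecb" -> "zecb" -> "bcez" -> "xyav"
  probe: "tvpnfale" -> "tvpnfale" -> "elafnpvt" -> "ahwbjlrp"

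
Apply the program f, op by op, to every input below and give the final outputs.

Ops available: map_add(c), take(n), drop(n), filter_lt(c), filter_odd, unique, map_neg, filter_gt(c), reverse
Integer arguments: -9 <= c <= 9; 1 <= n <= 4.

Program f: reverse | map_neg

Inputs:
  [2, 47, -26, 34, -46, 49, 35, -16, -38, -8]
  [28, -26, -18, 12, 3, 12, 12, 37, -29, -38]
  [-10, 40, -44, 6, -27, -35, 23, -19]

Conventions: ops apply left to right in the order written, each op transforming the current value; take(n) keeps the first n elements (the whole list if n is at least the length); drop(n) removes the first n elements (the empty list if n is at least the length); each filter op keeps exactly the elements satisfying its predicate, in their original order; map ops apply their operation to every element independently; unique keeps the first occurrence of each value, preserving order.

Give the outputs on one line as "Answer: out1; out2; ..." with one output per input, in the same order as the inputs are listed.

[8, 38, 16, -35, -49, 46, -34, 26, -47, -2]; [38, 29, -37, -12, -12, -3, -12, 18, 26, -28]; [19, -23, 35, 27, -6, 44, -40, 10]

Execution, op by op:
  [2, 47, -26, 34, -46, 49, 35, -16, -38, -8] -> [-8, -38, -16, 35, 49, -46, 34, -26, 47, 2] -> [8, 38, 16, -35, -49, 46, -34, 26, -47, -2]
  [28, -26, -18, 12, 3, 12, 12, 37, -29, -38] -> [-38, -29, 37, 12, 12, 3, 12, -18, -26, 28] -> [38, 29, -37, -12, -12, -3, -12, 18, 26, -28]
  [-10, 40, -44, 6, -27, -35, 23, -19] -> [-19, 23, -35, -27, 6, -44, 40, -10] -> [19, -23, 35, 27, -6, 44, -40, 10]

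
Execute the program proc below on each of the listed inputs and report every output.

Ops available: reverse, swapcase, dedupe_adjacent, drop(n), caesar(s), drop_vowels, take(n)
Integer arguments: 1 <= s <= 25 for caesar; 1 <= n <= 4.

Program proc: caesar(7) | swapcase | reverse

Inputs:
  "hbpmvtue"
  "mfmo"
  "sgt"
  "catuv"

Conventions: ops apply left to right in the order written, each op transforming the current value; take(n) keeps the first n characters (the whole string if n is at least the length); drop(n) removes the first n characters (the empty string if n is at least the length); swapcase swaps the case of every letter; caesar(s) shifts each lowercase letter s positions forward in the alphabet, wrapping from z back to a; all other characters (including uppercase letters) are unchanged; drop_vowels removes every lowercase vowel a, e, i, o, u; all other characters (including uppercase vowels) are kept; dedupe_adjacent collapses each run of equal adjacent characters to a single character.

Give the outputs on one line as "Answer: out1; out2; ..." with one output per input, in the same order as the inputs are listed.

"LBACTWIO"; "VTMT"; "ANZ"; "CBAHJ"

Execution, op by op:
  "hbpmvtue" -> "oiwtcabl" -> "OIWTCABL" -> "LBACTWIO"
  "mfmo" -> "tmtv" -> "TMTV" -> "VTMT"
  "sgt" -> "zna" -> "ZNA" -> "ANZ"
  "catuv" -> "jhabc" -> "JHABC" -> "CBAHJ"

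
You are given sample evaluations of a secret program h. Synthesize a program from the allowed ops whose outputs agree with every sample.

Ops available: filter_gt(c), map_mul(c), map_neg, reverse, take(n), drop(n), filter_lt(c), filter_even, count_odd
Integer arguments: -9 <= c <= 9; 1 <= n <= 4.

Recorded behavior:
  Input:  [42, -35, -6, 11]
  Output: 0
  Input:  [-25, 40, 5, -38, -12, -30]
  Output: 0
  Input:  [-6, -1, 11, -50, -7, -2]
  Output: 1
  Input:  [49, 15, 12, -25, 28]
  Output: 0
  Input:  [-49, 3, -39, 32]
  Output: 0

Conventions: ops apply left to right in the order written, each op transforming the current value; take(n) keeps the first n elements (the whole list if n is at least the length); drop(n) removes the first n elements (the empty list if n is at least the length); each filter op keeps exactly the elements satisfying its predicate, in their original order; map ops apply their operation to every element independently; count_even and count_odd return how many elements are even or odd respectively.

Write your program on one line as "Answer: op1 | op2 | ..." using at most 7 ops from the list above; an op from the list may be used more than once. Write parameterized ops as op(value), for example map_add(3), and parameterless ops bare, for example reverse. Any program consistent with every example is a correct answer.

drop(4) | map_mul(-1) | reverse | map_mul(-5) | map_neg | count_odd

Check, running the answer program on each example:
  [42, -35, -6, 11] -> [] -> [] -> [] -> [] -> [] -> 0
  [-25, 40, 5, -38, -12, -30] -> [-12, -30] -> [12, 30] -> [30, 12] -> [-150, -60] -> [150, 60] -> 0
  [-6, -1, 11, -50, -7, -2] -> [-7, -2] -> [7, 2] -> [2, 7] -> [-10, -35] -> [10, 35] -> 1
  [49, 15, 12, -25, 28] -> [28] -> [-28] -> [-28] -> [140] -> [-140] -> 0
  [-49, 3, -39, 32] -> [] -> [] -> [] -> [] -> [] -> 0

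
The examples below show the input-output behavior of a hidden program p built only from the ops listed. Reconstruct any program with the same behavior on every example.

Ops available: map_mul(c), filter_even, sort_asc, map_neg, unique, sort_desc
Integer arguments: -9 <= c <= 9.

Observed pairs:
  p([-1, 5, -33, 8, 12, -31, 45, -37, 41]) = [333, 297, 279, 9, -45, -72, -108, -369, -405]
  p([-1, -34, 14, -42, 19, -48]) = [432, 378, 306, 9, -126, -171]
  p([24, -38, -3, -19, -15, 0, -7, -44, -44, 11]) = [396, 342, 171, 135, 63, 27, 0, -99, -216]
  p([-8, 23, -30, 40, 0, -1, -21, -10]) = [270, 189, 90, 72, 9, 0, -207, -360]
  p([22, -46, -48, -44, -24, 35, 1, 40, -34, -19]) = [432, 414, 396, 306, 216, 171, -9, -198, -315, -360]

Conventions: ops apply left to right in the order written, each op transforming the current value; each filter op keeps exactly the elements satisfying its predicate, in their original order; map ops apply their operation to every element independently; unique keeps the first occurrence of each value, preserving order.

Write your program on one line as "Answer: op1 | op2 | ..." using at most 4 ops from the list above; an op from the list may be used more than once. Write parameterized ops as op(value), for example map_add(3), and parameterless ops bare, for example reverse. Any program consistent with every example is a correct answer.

map_mul(-9) | unique | sort_desc

Check, running the answer program on each example:
  [-1, 5, -33, 8, 12, -31, 45, -37, 41] -> [9, -45, 297, -72, -108, 279, -405, 333, -369] -> [9, -45, 297, -72, -108, 279, -405, 333, -369] -> [333, 297, 279, 9, -45, -72, -108, -369, -405]
  [-1, -34, 14, -42, 19, -48] -> [9, 306, -126, 378, -171, 432] -> [9, 306, -126, 378, -171, 432] -> [432, 378, 306, 9, -126, -171]
  [24, -38, -3, -19, -15, 0, -7, -44, -44, 11] -> [-216, 342, 27, 171, 135, 0, 63, 396, 396, -99] -> [-216, 342, 27, 171, 135, 0, 63, 396, -99] -> [396, 342, 171, 135, 63, 27, 0, -99, -216]
  [-8, 23, -30, 40, 0, -1, -21, -10] -> [72, -207, 270, -360, 0, 9, 189, 90] -> [72, -207, 270, -360, 0, 9, 189, 90] -> [270, 189, 90, 72, 9, 0, -207, -360]
  [22, -46, -48, -44, -24, 35, 1, 40, -34, -19] -> [-198, 414, 432, 396, 216, -315, -9, -360, 306, 171] -> [-198, 414, 432, 396, 216, -315, -9, -360, 306, 171] -> [432, 414, 396, 306, 216, 171, -9, -198, -315, -360]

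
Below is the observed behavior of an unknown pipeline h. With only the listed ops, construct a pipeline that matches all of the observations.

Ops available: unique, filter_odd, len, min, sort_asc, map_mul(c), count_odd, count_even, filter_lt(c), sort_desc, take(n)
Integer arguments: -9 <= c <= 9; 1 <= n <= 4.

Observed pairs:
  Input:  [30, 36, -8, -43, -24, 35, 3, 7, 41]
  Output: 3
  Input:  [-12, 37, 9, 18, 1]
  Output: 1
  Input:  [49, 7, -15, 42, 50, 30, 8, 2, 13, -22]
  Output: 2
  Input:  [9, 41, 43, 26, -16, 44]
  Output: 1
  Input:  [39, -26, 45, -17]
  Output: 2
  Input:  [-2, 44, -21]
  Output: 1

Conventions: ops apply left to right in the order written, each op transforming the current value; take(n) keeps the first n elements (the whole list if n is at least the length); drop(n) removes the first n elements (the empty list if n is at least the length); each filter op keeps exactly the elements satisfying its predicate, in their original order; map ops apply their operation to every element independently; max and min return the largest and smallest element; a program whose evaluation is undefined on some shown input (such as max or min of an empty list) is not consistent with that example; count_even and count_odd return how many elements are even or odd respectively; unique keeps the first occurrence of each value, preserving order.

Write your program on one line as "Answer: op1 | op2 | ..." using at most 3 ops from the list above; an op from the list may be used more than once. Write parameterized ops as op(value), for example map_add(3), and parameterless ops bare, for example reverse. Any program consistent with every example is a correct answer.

filter_lt(-6) | sort_asc | len

Check, running the answer program on each example:
  [30, 36, -8, -43, -24, 35, 3, 7, 41] -> [-8, -43, -24] -> [-43, -24, -8] -> 3
  [-12, 37, 9, 18, 1] -> [-12] -> [-12] -> 1
  [49, 7, -15, 42, 50, 30, 8, 2, 13, -22] -> [-15, -22] -> [-22, -15] -> 2
  [9, 41, 43, 26, -16, 44] -> [-16] -> [-16] -> 1
  [39, -26, 45, -17] -> [-26, -17] -> [-26, -17] -> 2
  [-2, 44, -21] -> [-21] -> [-21] -> 1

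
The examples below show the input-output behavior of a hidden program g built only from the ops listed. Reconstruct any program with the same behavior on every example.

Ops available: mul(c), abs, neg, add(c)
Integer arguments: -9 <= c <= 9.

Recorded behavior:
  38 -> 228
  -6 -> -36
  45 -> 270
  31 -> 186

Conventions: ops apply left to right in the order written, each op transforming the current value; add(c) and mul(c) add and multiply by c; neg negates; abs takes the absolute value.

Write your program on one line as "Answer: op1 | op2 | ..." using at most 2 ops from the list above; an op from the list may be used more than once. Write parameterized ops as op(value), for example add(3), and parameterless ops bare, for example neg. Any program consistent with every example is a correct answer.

mul(-6) | neg

Check, running the answer program on each example:
  38 -> -228 -> 228
  -6 -> 36 -> -36
  45 -> -270 -> 270
  31 -> -186 -> 186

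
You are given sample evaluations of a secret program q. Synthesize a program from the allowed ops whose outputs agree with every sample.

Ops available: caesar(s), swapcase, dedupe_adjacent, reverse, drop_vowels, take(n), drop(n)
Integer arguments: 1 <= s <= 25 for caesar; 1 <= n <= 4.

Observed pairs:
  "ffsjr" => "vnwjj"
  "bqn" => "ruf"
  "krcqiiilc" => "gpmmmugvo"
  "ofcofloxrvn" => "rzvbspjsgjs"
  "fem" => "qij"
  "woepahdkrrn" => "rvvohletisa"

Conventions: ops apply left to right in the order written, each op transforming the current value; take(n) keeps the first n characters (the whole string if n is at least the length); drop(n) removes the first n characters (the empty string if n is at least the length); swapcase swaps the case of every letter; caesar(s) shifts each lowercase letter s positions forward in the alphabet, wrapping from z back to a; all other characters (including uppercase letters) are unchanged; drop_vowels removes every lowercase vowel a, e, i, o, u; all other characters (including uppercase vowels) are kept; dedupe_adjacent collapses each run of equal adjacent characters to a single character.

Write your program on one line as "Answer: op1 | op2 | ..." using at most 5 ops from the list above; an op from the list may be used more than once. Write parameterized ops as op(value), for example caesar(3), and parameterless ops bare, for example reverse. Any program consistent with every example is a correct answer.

caesar(4) | swapcase | reverse | swapcase

Check, running the answer program on each example:
  "ffsjr" -> "jjwnv" -> "JJWNV" -> "VNWJJ" -> "vnwjj"
  "bqn" -> "fur" -> "FUR" -> "RUF" -> "ruf"
  "krcqiiilc" -> "ovgummmpg" -> "OVGUMMMPG" -> "GPMMMUGVO" -> "gpmmmugvo"
  "ofcofloxrvn" -> "sjgsjpsbvzr" -> "SJGSJPSBVZR" -> "RZVBSPJSGJS" -> "rzvbspjsgjs"
  "fem" -> "jiq" -> "JIQ" -> "QIJ" -> "qij"
  "woepahdkrrn" -> "asitelhovvr" -> "ASITELHOVVR" -> "RVVOHLETISA" -> "rvvohletisa"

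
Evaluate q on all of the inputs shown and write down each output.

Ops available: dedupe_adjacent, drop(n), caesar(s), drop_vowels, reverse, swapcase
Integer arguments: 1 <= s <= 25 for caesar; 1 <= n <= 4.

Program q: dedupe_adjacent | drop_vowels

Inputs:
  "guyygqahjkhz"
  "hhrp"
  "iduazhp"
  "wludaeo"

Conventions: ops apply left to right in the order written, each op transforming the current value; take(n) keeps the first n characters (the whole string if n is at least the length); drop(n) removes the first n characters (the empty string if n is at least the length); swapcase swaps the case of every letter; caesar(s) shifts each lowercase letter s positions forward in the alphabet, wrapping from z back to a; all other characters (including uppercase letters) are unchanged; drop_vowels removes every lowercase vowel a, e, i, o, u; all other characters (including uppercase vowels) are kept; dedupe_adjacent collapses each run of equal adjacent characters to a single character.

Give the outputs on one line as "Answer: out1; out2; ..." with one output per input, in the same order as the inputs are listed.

"gygqhjkhz"; "hrp"; "dzhp"; "wld"

Execution, op by op:
  "guyygqahjkhz" -> "guygqahjkhz" -> "gygqhjkhz"
  "hhrp" -> "hrp" -> "hrp"
  "iduazhp" -> "iduazhp" -> "dzhp"
  "wludaeo" -> "wludaeo" -> "wld"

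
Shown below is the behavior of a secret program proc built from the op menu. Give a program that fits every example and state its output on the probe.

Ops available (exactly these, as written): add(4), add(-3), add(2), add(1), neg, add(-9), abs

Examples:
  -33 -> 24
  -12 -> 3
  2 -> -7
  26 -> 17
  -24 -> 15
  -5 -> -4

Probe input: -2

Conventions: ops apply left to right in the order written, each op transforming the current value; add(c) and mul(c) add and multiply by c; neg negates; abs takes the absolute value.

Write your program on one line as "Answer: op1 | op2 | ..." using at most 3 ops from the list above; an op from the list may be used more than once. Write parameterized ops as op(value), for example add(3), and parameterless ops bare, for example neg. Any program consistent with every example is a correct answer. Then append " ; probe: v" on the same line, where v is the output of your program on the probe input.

neg | abs | add(-9) ; probe: -7

Check, running the answer program on each example:
  -33 -> 33 -> 33 -> 24
  -12 -> 12 -> 12 -> 3
  2 -> -2 -> 2 -> -7
  26 -> -26 -> 26 -> 17
  -24 -> 24 -> 24 -> 15
  -5 -> 5 -> 5 -> -4
  probe: -2 -> 2 -> 2 -> -7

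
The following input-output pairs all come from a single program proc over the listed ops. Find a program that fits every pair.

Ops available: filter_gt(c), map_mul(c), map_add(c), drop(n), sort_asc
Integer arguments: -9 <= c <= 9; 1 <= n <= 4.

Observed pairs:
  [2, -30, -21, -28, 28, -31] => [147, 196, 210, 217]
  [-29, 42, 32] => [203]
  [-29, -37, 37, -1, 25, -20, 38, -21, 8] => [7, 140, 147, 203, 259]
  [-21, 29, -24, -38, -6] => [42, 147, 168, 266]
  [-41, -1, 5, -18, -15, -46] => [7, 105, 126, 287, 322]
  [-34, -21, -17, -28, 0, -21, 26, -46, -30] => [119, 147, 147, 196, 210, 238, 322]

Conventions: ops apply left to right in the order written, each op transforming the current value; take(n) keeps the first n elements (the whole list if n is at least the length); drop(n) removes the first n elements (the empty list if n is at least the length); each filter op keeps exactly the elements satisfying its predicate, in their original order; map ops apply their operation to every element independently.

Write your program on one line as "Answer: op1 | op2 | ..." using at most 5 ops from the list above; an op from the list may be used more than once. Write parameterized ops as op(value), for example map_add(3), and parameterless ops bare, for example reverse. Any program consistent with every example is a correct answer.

map_mul(-7) | sort_asc | filter_gt(-9) | filter_gt(4)

Check, running the answer program on each example:
  [2, -30, -21, -28, 28, -31] -> [-14, 210, 147, 196, -196, 217] -> [-196, -14, 147, 196, 210, 217] -> [147, 196, 210, 217] -> [147, 196, 210, 217]
  [-29, 42, 32] -> [203, -294, -224] -> [-294, -224, 203] -> [203] -> [203]
  [-29, -37, 37, -1, 25, -20, 38, -21, 8] -> [203, 259, -259, 7, -175, 140, -266, 147, -56] -> [-266, -259, -175, -56, 7, 140, 147, 203, 259] -> [7, 140, 147, 203, 259] -> [7, 140, 147, 203, 259]
  [-21, 29, -24, -38, -6] -> [147, -203, 168, 266, 42] -> [-203, 42, 147, 168, 266] -> [42, 147, 168, 266] -> [42, 147, 168, 266]
  [-41, -1, 5, -18, -15, -46] -> [287, 7, -35, 126, 105, 322] -> [-35, 7, 105, 126, 287, 322] -> [7, 105, 126, 287, 322] -> [7, 105, 126, 287, 322]
  [-34, -21, -17, -28, 0, -21, 26, -46, -30] -> [238, 147, 119, 196, 0, 147, -182, 322, 210] -> [-182, 0, 119, 147, 147, 196, 210, 238, 322] -> [0, 119, 147, 147, 196, 210, 238, 322] -> [119, 147, 147, 196, 210, 238, 322]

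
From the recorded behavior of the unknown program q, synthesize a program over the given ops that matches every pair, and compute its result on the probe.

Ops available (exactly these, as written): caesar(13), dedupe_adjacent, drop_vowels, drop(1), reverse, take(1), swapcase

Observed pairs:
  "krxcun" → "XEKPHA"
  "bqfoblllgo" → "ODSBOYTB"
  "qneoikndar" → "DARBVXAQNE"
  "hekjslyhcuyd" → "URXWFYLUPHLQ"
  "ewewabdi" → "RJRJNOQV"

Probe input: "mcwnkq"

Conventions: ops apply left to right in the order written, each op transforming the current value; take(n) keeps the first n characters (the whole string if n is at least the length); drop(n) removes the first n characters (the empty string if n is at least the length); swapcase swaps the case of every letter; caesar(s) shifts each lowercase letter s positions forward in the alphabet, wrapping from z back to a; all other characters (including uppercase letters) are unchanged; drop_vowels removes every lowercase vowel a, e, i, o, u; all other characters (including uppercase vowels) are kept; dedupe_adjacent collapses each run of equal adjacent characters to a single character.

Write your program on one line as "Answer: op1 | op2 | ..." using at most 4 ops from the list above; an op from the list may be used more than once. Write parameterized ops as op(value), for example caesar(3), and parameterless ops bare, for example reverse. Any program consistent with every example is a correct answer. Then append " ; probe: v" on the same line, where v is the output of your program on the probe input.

caesar(13) | dedupe_adjacent | swapcase ; probe: "ZPJAXD"

Check, running the answer program on each example:
  "krxcun" -> "xekpha" -> "xekpha" -> "XEKPHA"
  "bqfoblllgo" -> "odsboyyytb" -> "odsboytb" -> "ODSBOYTB"
  "qneoikndar" -> "darbvxaqne" -> "darbvxaqne" -> "DARBVXAQNE"
  "hekjslyhcuyd" -> "urxwfyluphlq" -> "urxwfyluphlq" -> "URXWFYLUPHLQ"
  "ewewabdi" -> "rjrjnoqv" -> "rjrjnoqv" -> "RJRJNOQV"
  probe: "mcwnkq" -> "zpjaxd" -> "zpjaxd" -> "ZPJAXD"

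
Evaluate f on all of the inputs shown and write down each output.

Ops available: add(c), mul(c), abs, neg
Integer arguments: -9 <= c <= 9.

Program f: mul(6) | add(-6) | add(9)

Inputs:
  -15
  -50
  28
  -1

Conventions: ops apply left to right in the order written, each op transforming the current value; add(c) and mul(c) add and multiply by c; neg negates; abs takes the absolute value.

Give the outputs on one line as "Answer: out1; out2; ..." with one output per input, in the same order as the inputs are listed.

-87; -297; 171; -3

Execution, op by op:
  -15 -> -90 -> -96 -> -87
  -50 -> -300 -> -306 -> -297
  28 -> 168 -> 162 -> 171
  -1 -> -6 -> -12 -> -3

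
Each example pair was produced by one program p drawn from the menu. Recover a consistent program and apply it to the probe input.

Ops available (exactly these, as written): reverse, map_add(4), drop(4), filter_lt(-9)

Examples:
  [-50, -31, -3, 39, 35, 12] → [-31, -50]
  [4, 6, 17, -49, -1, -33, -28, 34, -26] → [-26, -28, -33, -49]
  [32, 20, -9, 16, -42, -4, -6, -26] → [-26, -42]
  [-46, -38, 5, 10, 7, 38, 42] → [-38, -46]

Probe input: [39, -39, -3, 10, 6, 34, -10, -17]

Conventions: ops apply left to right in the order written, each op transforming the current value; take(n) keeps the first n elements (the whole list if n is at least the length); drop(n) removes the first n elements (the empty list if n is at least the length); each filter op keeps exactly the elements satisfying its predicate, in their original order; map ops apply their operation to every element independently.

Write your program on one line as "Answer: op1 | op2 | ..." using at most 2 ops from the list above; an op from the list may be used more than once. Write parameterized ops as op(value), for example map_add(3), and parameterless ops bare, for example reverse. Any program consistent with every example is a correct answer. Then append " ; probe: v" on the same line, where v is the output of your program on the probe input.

reverse | filter_lt(-9) ; probe: [-17, -10, -39]

Check, running the answer program on each example:
  [-50, -31, -3, 39, 35, 12] -> [12, 35, 39, -3, -31, -50] -> [-31, -50]
  [4, 6, 17, -49, -1, -33, -28, 34, -26] -> [-26, 34, -28, -33, -1, -49, 17, 6, 4] -> [-26, -28, -33, -49]
  [32, 20, -9, 16, -42, -4, -6, -26] -> [-26, -6, -4, -42, 16, -9, 20, 32] -> [-26, -42]
  [-46, -38, 5, 10, 7, 38, 42] -> [42, 38, 7, 10, 5, -38, -46] -> [-38, -46]
  probe: [39, -39, -3, 10, 6, 34, -10, -17] -> [-17, -10, 34, 6, 10, -3, -39, 39] -> [-17, -10, -39]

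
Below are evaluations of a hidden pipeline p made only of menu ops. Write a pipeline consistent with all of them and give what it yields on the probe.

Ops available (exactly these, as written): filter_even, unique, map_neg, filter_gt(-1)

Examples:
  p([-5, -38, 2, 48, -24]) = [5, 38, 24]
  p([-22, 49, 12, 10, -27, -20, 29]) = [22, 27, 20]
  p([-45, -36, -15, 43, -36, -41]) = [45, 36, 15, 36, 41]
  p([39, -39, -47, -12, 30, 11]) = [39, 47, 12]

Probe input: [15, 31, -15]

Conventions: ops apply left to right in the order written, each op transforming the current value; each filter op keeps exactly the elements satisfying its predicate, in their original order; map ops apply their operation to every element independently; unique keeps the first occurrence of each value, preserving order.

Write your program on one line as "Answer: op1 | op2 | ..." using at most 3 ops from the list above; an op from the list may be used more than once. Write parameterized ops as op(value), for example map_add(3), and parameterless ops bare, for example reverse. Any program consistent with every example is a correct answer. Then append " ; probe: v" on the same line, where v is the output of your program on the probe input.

map_neg | filter_gt(-1) ; probe: [15]

Check, running the answer program on each example:
  [-5, -38, 2, 48, -24] -> [5, 38, -2, -48, 24] -> [5, 38, 24]
  [-22, 49, 12, 10, -27, -20, 29] -> [22, -49, -12, -10, 27, 20, -29] -> [22, 27, 20]
  [-45, -36, -15, 43, -36, -41] -> [45, 36, 15, -43, 36, 41] -> [45, 36, 15, 36, 41]
  [39, -39, -47, -12, 30, 11] -> [-39, 39, 47, 12, -30, -11] -> [39, 47, 12]
  probe: [15, 31, -15] -> [-15, -31, 15] -> [15]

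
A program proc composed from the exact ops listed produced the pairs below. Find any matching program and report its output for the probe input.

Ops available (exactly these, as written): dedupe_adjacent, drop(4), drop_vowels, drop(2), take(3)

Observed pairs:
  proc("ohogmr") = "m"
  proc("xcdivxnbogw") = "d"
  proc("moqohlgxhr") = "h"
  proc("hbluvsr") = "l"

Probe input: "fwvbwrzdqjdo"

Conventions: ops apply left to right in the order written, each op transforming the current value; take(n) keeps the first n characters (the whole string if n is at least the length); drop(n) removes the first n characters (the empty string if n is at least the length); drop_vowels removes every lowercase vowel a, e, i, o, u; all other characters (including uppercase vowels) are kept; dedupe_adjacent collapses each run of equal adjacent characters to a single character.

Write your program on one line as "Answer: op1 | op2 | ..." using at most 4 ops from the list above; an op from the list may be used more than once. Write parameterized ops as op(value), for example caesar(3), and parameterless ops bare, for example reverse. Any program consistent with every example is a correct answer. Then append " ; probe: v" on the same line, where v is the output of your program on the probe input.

drop_vowels | take(3) | drop(2) ; probe: "v"

Check, running the answer program on each example:
  "ohogmr" -> "hgmr" -> "hgm" -> "m"
  "xcdivxnbogw" -> "xcdvxnbgw" -> "xcd" -> "d"
  "moqohlgxhr" -> "mqhlgxhr" -> "mqh" -> "h"
  "hbluvsr" -> "hblvsr" -> "hbl" -> "l"
  probe: "fwvbwrzdqjdo" -> "fwvbwrzdqjd" -> "fwv" -> "v"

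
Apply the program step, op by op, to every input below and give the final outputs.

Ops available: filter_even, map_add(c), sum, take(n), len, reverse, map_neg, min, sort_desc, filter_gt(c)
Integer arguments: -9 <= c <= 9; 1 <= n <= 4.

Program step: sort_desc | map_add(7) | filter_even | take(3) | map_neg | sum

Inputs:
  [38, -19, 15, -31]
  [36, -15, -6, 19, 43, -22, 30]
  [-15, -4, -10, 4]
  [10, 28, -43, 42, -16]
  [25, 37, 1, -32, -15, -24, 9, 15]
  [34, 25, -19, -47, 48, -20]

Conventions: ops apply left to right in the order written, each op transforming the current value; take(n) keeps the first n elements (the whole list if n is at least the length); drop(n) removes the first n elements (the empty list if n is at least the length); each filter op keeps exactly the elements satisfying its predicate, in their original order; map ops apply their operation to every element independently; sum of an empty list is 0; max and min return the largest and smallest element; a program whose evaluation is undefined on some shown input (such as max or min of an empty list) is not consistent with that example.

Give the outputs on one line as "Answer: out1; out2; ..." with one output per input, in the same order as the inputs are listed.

14; -68; 8; 36; -98; 20

Execution, op by op:
  [38, -19, 15, -31] -> [38, 15, -19, -31] -> [45, 22, -12, -24] -> [22, -12, -24] -> [22, -12, -24] -> [-22, 12, 24] -> 14
  [36, -15, -6, 19, 43, -22, 30] -> [43, 36, 30, 19, -6, -15, -22] -> [50, 43, 37, 26, 1, -8, -15] -> [50, 26, -8] -> [50, 26, -8] -> [-50, -26, 8] -> -68
  [-15, -4, -10, 4] -> [4, -4, -10, -15] -> [11, 3, -3, -8] -> [-8] -> [-8] -> [8] -> 8
  [10, 28, -43, 42, -16] -> [42, 28, 10, -16, -43] -> [49, 35, 17, -9, -36] -> [-36] -> [-36] -> [36] -> 36
  [25, 37, 1, -32, -15, -24, 9, 15] -> [37, 25, 15, 9, 1, -15, -24, -32] -> [44, 32, 22, 16, 8, -8, -17, -25] -> [44, 32, 22, 16, 8, -8] -> [44, 32, 22] -> [-44, -32, -22] -> -98
  [34, 25, -19, -47, 48, -20] -> [48, 34, 25, -19, -20, -47] -> [55, 41, 32, -12, -13, -40] -> [32, -12, -40] -> [32, -12, -40] -> [-32, 12, 40] -> 20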